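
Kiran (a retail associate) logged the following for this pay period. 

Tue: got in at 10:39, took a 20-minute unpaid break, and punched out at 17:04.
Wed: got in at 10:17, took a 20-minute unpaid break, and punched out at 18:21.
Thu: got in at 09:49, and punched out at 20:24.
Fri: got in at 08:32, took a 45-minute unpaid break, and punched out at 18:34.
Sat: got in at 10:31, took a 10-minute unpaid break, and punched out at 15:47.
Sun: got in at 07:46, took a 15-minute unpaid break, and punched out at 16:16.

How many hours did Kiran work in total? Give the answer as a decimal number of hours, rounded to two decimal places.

Tue: 10:39–17:04 = 6 h 25 min; less 20 min break → 6 h 5 min
Wed: 10:17–18:21 = 8 h 4 min; less 20 min break → 7 h 44 min
Thu: 09:49–20:24 = 10 h 35 min
Fri: 08:32–18:34 = 10 h 2 min; less 45 min break → 9 h 17 min
Sat: 10:31–15:47 = 5 h 16 min; less 10 min break → 5 h 6 min
Sun: 07:46–16:16 = 8 h 30 min; less 15 min break → 8 h 15 min
Total: 6 h 5 min + 7 h 44 min + 10 h 35 min + 9 h 17 min + 5 h 6 min + 8 h 15 min = 47 h 2 min.

47.03 hours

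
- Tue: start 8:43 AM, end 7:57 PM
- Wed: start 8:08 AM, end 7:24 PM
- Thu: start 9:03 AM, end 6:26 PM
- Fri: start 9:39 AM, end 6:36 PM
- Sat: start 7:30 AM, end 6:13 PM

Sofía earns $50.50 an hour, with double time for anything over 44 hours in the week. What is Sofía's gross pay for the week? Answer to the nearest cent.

Tue: 8:43 AM–7:57 PM = 11 h 14 min
Wed: 8:08 AM–7:24 PM = 11 h 16 min
Thu: 9:03 AM–6:26 PM = 9 h 23 min
Fri: 9:39 AM–6:36 PM = 8 h 57 min
Sat: 7:30 AM–6:13 PM = 10 h 43 min
Total worked: 51 h 33 min = 3093 min.
Regular 44 h 0 min = 2640 min at $50.50/h; overtime 7 h 33 min = 453 min at $101.00/h.
Pay = (2640 × $50.50 + 453 × $101.00) ÷ 60 = $2984.55.

$2984.55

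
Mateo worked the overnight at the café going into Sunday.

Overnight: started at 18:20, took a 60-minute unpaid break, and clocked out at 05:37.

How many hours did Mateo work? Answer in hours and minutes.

Overnight: 18:20 → midnight = 5 h 40 min; midnight → 05:37 = 5 h 37 min; span 11 h 17 min; less 60 min break → 10 h 17 min

10 h 17 min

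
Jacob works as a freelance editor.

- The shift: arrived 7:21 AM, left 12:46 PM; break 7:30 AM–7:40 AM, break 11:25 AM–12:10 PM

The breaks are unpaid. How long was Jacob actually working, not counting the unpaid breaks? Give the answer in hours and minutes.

The shift: 7:21 AM–12:46 PM = 5 h 25 min; less 55 min break → 4 h 30 min

4 h 30 min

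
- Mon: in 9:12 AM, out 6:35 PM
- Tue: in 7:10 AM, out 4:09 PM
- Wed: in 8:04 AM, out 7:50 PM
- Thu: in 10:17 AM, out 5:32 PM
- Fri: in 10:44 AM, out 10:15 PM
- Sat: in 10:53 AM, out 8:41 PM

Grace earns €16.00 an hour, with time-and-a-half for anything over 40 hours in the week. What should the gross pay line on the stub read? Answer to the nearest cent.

€1088.80

Mon: 9:12 AM–6:35 PM = 9 h 23 min
Tue: 7:10 AM–4:09 PM = 8 h 59 min
Wed: 8:04 AM–7:50 PM = 11 h 46 min
Thu: 10:17 AM–5:32 PM = 7 h 15 min
Fri: 10:44 AM–10:15 PM = 11 h 31 min
Sat: 10:53 AM–8:41 PM = 9 h 48 min
Total worked: 58 h 42 min = 3522 min.
Regular 40 h 0 min = 2400 min at €16.00/h; overtime 18 h 42 min = 1122 min at €24.00/h.
Pay = (2400 × €16.00 + 1122 × €24.00) ÷ 60 = €1088.80.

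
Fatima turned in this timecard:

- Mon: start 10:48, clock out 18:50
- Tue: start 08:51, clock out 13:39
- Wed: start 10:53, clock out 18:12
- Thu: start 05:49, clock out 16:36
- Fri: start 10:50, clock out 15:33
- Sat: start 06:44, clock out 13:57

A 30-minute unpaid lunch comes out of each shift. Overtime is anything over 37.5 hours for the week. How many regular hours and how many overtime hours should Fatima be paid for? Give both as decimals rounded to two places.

Regular 37.50 hours, overtime 2.37 hours

Mon: 10:48–18:50 = 8 h 2 min; less 30 min break → 7 h 32 min
Tue: 08:51–13:39 = 4 h 48 min; less 30 min break → 4 h 18 min
Wed: 10:53–18:12 = 7 h 19 min; less 30 min break → 6 h 49 min
Thu: 05:49–16:36 = 10 h 47 min; less 30 min break → 10 h 17 min
Fri: 10:50–15:33 = 4 h 43 min; less 30 min break → 4 h 13 min
Sat: 06:44–13:57 = 7 h 13 min; less 30 min break → 6 h 43 min
Total worked: 39 h 52 min = 39.87 h.
Threshold 37.5 h → overtime 2 h 22 min, regular 37 h 30 min.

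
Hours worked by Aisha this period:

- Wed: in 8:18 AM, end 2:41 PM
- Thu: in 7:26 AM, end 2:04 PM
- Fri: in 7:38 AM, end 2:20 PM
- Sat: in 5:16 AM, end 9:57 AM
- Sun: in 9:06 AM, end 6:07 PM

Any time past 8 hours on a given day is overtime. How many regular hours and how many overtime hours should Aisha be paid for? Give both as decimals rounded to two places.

Regular 32.40 hours, overtime 1.02 hours

Wed: 8:18 AM–2:41 PM = 6 h 23 min
Thu: 7:26 AM–2:04 PM = 6 h 38 min
Fri: 7:38 AM–2:20 PM = 6 h 42 min
Sat: 5:16 AM–9:57 AM = 4 h 41 min
Sun: 9:06 AM–6:07 PM = 9 h 1 min
Wed reg 6 h 23 min / OT 0 h 0 min; Thu reg 6 h 38 min / OT 0 h 0 min; Fri reg 6 h 42 min / OT 0 h 0 min; Sat reg 4 h 41 min / OT 0 h 0 min; Sun reg 8 h 0 min / OT 1 h 1 min.
Totals: regular 32 h 24 min, overtime 1 h 1 min.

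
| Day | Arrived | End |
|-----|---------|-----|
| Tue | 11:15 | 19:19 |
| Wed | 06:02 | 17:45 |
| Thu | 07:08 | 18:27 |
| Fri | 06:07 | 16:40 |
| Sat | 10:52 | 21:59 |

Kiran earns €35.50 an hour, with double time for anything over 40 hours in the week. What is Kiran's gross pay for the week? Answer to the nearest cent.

Tue: 11:15–19:19 = 8 h 4 min
Wed: 06:02–17:45 = 11 h 43 min
Thu: 07:08–18:27 = 11 h 19 min
Fri: 06:07–16:40 = 10 h 33 min
Sat: 10:52–21:59 = 11 h 7 min
Total worked: 52 h 46 min = 3166 min.
Regular 40 h 0 min = 2400 min at €35.50/h; overtime 12 h 46 min = 766 min at €71.00/h.
Pay = (2400 × €35.50 + 766 × €71.00) ÷ 60 = €2326.43.

€2326.43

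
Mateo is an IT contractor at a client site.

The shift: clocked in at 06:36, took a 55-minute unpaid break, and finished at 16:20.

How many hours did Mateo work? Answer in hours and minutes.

8 h 49 min

The shift: 06:36–16:20 = 9 h 44 min; less 55 min break → 8 h 49 min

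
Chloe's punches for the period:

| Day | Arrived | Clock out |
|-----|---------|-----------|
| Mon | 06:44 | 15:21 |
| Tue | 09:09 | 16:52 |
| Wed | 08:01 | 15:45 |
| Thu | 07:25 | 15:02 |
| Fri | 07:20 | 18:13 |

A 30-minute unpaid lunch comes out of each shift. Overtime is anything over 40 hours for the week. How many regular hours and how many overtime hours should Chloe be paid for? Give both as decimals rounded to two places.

Mon: 06:44–15:21 = 8 h 37 min; less 30 min break → 8 h 7 min
Tue: 09:09–16:52 = 7 h 43 min; less 30 min break → 7 h 13 min
Wed: 08:01–15:45 = 7 h 44 min; less 30 min break → 7 h 14 min
Thu: 07:25–15:02 = 7 h 37 min; less 30 min break → 7 h 7 min
Fri: 07:20–18:13 = 10 h 53 min; less 30 min break → 10 h 23 min
Total worked: 40 h 4 min = 40.07 h.
Threshold 40 h → overtime 0 h 4 min, regular 40 h 0 min.

Regular 40.00 hours, overtime 0.07 hours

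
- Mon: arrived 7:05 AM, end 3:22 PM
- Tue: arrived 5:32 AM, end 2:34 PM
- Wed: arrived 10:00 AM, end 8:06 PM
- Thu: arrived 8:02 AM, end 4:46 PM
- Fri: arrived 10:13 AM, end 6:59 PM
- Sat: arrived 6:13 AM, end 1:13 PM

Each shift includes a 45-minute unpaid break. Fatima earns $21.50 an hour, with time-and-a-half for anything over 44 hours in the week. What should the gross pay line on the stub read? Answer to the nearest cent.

$1056.19

Mon: 7:05 AM–3:22 PM = 8 h 17 min; less 45 min break → 7 h 32 min
Tue: 5:32 AM–2:34 PM = 9 h 2 min; less 45 min break → 8 h 17 min
Wed: 10:00 AM–8:06 PM = 10 h 6 min; less 45 min break → 9 h 21 min
Thu: 8:02 AM–4:46 PM = 8 h 44 min; less 45 min break → 7 h 59 min
Fri: 10:13 AM–6:59 PM = 8 h 46 min; less 45 min break → 8 h 1 min
Sat: 6:13 AM–1:13 PM = 7 h 0 min; less 45 min break → 6 h 15 min
Total worked: 47 h 25 min = 2845 min.
Regular 44 h 0 min = 2640 min at $21.50/h; overtime 3 h 25 min = 205 min at $32.25/h.
Pay = (2640 × $21.50 + 205 × $32.25) ÷ 60 = $1056.19.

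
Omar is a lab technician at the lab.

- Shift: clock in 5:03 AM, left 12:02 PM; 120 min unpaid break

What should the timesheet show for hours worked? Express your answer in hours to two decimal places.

4.98 hours

Shift: 5:03 AM–12:02 PM = 6 h 59 min; less 120 min break → 4 h 59 min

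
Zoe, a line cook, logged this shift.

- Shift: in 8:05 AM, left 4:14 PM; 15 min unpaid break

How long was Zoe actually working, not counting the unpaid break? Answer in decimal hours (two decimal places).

7.90 hours

Shift: 8:05 AM–4:14 PM = 8 h 9 min; less 15 min break → 7 h 54 min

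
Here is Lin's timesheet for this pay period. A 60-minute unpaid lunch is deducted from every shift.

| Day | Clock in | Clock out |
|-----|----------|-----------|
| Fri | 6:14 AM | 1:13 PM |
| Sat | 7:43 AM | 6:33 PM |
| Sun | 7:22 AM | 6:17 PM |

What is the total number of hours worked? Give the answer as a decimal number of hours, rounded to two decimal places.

25.73 hours

Fri: 6:14 AM–1:13 PM = 6 h 59 min; less 60 min break → 5 h 59 min
Sat: 7:43 AM–6:33 PM = 10 h 50 min; less 60 min break → 9 h 50 min
Sun: 7:22 AM–6:17 PM = 10 h 55 min; less 60 min break → 9 h 55 min
Total: 5 h 59 min + 9 h 50 min + 9 h 55 min = 25 h 44 min.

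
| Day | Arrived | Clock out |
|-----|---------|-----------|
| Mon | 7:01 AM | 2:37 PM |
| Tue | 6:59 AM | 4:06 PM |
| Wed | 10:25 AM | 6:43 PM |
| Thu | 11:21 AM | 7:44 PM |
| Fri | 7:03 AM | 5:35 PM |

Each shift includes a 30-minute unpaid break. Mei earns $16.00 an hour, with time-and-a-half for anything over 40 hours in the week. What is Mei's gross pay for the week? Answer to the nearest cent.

Mon: 7:01 AM–2:37 PM = 7 h 36 min; less 30 min break → 7 h 6 min
Tue: 6:59 AM–4:06 PM = 9 h 7 min; less 30 min break → 8 h 37 min
Wed: 10:25 AM–6:43 PM = 8 h 18 min; less 30 min break → 7 h 48 min
Thu: 11:21 AM–7:44 PM = 8 h 23 min; less 30 min break → 7 h 53 min
Fri: 7:03 AM–5:35 PM = 10 h 32 min; less 30 min break → 10 h 2 min
Total worked: 41 h 26 min = 2486 min.
Regular 40 h 0 min = 2400 min at $16.00/h; overtime 1 h 26 min = 86 min at $24.00/h.
Pay = (2400 × $16.00 + 86 × $24.00) ÷ 60 = $674.40.

$674.40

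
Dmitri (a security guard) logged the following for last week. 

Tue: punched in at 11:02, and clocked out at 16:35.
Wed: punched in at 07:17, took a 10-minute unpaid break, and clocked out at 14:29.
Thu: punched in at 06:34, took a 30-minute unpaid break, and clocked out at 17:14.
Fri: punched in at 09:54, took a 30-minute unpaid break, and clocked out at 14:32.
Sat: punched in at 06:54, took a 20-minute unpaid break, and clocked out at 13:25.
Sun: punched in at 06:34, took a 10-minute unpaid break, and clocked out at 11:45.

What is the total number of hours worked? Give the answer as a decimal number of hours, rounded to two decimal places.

38.08 hours

Tue: 11:02–16:35 = 5 h 33 min
Wed: 07:17–14:29 = 7 h 12 min; less 10 min break → 7 h 2 min
Thu: 06:34–17:14 = 10 h 40 min; less 30 min break → 10 h 10 min
Fri: 09:54–14:32 = 4 h 38 min; less 30 min break → 4 h 8 min
Sat: 06:54–13:25 = 6 h 31 min; less 20 min break → 6 h 11 min
Sun: 06:34–11:45 = 5 h 11 min; less 10 min break → 5 h 1 min
Total: 5 h 33 min + 7 h 2 min + 10 h 10 min + 4 h 8 min + 6 h 11 min + 5 h 1 min = 38 h 5 min.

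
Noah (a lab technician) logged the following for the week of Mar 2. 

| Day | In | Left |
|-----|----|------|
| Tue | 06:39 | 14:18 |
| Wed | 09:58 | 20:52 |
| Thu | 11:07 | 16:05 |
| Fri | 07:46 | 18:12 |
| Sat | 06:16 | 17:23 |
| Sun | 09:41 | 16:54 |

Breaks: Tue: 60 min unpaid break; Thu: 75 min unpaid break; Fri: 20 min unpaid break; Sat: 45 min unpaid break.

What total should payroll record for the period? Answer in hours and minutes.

Tue: 06:39–14:18 = 7 h 39 min; less 60 min break → 6 h 39 min
Wed: 09:58–20:52 = 10 h 54 min
Thu: 11:07–16:05 = 4 h 58 min; less 75 min break → 3 h 43 min
Fri: 07:46–18:12 = 10 h 26 min; less 20 min break → 10 h 6 min
Sat: 06:16–17:23 = 11 h 7 min; less 45 min break → 10 h 22 min
Sun: 09:41–16:54 = 7 h 13 min
Total: 6 h 39 min + 10 h 54 min + 3 h 43 min + 10 h 6 min + 10 h 22 min + 7 h 13 min = 48 h 57 min.

48 h 57 min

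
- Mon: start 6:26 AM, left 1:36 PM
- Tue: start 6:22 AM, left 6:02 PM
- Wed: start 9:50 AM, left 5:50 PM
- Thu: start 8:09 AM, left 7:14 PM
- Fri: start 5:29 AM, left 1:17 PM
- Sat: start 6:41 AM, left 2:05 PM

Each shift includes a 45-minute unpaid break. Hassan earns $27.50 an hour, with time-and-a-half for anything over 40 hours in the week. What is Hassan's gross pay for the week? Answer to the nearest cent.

Mon: 6:26 AM–1:36 PM = 7 h 10 min; less 45 min break → 6 h 25 min
Tue: 6:22 AM–6:02 PM = 11 h 40 min; less 45 min break → 10 h 55 min
Wed: 9:50 AM–5:50 PM = 8 h 0 min; less 45 min break → 7 h 15 min
Thu: 8:09 AM–7:14 PM = 11 h 5 min; less 45 min break → 10 h 20 min
Fri: 5:29 AM–1:17 PM = 7 h 48 min; less 45 min break → 7 h 3 min
Sat: 6:41 AM–2:05 PM = 7 h 24 min; less 45 min break → 6 h 39 min
Total worked: 48 h 37 min = 2917 min.
Regular 40 h 0 min = 2400 min at $27.50/h; overtime 8 h 37 min = 517 min at $41.25/h.
Pay = (2400 × $27.50 + 517 × $41.25) ÷ 60 = $1455.44.

$1455.44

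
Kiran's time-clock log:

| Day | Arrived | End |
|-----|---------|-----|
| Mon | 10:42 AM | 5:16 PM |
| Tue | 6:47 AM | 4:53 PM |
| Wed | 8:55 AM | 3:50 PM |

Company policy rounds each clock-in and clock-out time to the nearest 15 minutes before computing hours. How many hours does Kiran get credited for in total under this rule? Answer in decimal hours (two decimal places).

23.50 hours

Mon: in 10:42 AM→10:45 AM, out 5:16 PM→5:15 PM; 6 h 30 min
Tue: in 6:47 AM→6:45 AM, out 4:53 PM→5:00 PM; 10 h 15 min
Wed: in 8:55 AM→9:00 AM, out 3:50 PM→3:45 PM; 6 h 45 min
Total credited: 23 h 30 min.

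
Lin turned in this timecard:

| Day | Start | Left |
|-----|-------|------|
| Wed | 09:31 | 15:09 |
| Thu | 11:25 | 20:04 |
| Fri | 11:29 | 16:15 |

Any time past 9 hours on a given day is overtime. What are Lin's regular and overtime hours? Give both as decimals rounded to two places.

Regular 19.05 hours, overtime 0.00 hours

Wed: 09:31–15:09 = 5 h 38 min
Thu: 11:25–20:04 = 8 h 39 min
Fri: 11:29–16:15 = 4 h 46 min
Wed reg 5 h 38 min / OT 0 h 0 min; Thu reg 8 h 39 min / OT 0 h 0 min; Fri reg 4 h 46 min / OT 0 h 0 min.
Totals: regular 19 h 3 min, overtime 0 h 0 min.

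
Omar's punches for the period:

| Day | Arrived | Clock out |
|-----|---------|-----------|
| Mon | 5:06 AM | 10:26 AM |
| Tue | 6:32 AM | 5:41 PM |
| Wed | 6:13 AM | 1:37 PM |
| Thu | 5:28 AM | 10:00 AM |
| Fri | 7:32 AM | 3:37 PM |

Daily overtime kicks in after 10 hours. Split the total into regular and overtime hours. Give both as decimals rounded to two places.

Regular 35.35 hours, overtime 1.15 hours

Mon: 5:06 AM–10:26 AM = 5 h 20 min
Tue: 6:32 AM–5:41 PM = 11 h 9 min
Wed: 6:13 AM–1:37 PM = 7 h 24 min
Thu: 5:28 AM–10:00 AM = 4 h 32 min
Fri: 7:32 AM–3:37 PM = 8 h 5 min
Mon reg 5 h 20 min / OT 0 h 0 min; Tue reg 10 h 0 min / OT 1 h 9 min; Wed reg 7 h 24 min / OT 0 h 0 min; Thu reg 4 h 32 min / OT 0 h 0 min; Fri reg 8 h 5 min / OT 0 h 0 min.
Totals: regular 35 h 21 min, overtime 1 h 9 min.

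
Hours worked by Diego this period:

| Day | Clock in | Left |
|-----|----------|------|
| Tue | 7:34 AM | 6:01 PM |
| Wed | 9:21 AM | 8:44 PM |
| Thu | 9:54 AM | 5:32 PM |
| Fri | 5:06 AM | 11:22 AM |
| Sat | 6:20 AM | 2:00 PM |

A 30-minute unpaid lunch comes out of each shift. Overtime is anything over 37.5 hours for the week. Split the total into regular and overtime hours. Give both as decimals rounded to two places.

Tue: 7:34 AM–6:01 PM = 10 h 27 min; less 30 min break → 9 h 57 min
Wed: 9:21 AM–8:44 PM = 11 h 23 min; less 30 min break → 10 h 53 min
Thu: 9:54 AM–5:32 PM = 7 h 38 min; less 30 min break → 7 h 8 min
Fri: 5:06 AM–11:22 AM = 6 h 16 min; less 30 min break → 5 h 46 min
Sat: 6:20 AM–2:00 PM = 7 h 40 min; less 30 min break → 7 h 10 min
Total worked: 40 h 54 min = 40.90 h.
Threshold 37.5 h → overtime 3 h 24 min, regular 37 h 30 min.

Regular 37.50 hours, overtime 3.40 hours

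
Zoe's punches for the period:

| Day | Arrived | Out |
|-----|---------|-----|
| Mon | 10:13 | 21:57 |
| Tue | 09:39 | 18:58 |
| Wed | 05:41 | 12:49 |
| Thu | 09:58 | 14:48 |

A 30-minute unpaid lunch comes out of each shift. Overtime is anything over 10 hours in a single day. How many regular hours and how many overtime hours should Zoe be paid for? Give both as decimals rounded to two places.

Regular 29.78 hours, overtime 1.23 hours

Mon: 10:13–21:57 = 11 h 44 min; less 30 min break → 11 h 14 min
Tue: 09:39–18:58 = 9 h 19 min; less 30 min break → 8 h 49 min
Wed: 05:41–12:49 = 7 h 8 min; less 30 min break → 6 h 38 min
Thu: 09:58–14:48 = 4 h 50 min; less 30 min break → 4 h 20 min
Mon reg 10 h 0 min / OT 1 h 14 min; Tue reg 8 h 49 min / OT 0 h 0 min; Wed reg 6 h 38 min / OT 0 h 0 min; Thu reg 4 h 20 min / OT 0 h 0 min.
Totals: regular 29 h 47 min, overtime 1 h 14 min.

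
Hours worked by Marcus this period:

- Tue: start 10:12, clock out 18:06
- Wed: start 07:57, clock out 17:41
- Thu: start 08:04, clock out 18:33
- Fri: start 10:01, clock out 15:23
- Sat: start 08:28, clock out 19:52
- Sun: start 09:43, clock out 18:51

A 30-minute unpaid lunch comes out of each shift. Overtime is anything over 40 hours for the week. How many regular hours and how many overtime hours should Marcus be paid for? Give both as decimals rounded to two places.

Tue: 10:12–18:06 = 7 h 54 min; less 30 min break → 7 h 24 min
Wed: 07:57–17:41 = 9 h 44 min; less 30 min break → 9 h 14 min
Thu: 08:04–18:33 = 10 h 29 min; less 30 min break → 9 h 59 min
Fri: 10:01–15:23 = 5 h 22 min; less 30 min break → 4 h 52 min
Sat: 08:28–19:52 = 11 h 24 min; less 30 min break → 10 h 54 min
Sun: 09:43–18:51 = 9 h 8 min; less 30 min break → 8 h 38 min
Total worked: 51 h 1 min = 51.02 h.
Threshold 40 h → overtime 11 h 1 min, regular 40 h 0 min.

Regular 40.00 hours, overtime 11.02 hours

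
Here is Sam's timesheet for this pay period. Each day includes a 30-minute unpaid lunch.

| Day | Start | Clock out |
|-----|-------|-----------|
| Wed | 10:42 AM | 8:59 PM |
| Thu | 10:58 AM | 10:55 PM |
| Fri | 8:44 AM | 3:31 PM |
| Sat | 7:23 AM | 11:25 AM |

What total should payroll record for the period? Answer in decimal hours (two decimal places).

Wed: 10:42 AM–8:59 PM = 10 h 17 min; less 30 min break → 9 h 47 min
Thu: 10:58 AM–10:55 PM = 11 h 57 min; less 30 min break → 11 h 27 min
Fri: 8:44 AM–3:31 PM = 6 h 47 min; less 30 min break → 6 h 17 min
Sat: 7:23 AM–11:25 AM = 4 h 2 min; less 30 min break → 3 h 32 min
Total: 9 h 47 min + 11 h 27 min + 6 h 17 min + 3 h 32 min = 31 h 3 min.

31.05 hours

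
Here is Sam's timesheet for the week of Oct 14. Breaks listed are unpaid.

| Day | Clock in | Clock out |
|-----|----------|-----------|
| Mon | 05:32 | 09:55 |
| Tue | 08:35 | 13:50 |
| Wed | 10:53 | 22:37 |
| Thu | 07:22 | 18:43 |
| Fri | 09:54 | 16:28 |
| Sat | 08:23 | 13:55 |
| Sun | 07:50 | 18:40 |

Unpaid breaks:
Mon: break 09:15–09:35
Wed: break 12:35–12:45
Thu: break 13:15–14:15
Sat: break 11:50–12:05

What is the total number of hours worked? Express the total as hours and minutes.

Mon: 05:32–09:55 = 4 h 23 min; less 20 min break → 4 h 3 min
Tue: 08:35–13:50 = 5 h 15 min
Wed: 10:53–22:37 = 11 h 44 min; less 10 min break → 11 h 34 min
Thu: 07:22–18:43 = 11 h 21 min; less 60 min break → 10 h 21 min
Fri: 09:54–16:28 = 6 h 34 min
Sat: 08:23–13:55 = 5 h 32 min; less 15 min break → 5 h 17 min
Sun: 07:50–18:40 = 10 h 50 min
Total: 4 h 3 min + 5 h 15 min + 11 h 34 min + 10 h 21 min + 6 h 34 min + 5 h 17 min + 10 h 50 min = 53 h 54 min.

53 h 54 min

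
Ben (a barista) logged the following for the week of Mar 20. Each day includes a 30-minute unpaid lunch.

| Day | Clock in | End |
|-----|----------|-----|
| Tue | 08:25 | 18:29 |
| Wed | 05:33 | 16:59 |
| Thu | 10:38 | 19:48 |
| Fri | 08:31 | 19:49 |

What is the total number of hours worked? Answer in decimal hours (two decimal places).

39.97 hours

Tue: 08:25–18:29 = 10 h 4 min; less 30 min break → 9 h 34 min
Wed: 05:33–16:59 = 11 h 26 min; less 30 min break → 10 h 56 min
Thu: 10:38–19:48 = 9 h 10 min; less 30 min break → 8 h 40 min
Fri: 08:31–19:49 = 11 h 18 min; less 30 min break → 10 h 48 min
Total: 9 h 34 min + 10 h 56 min + 8 h 40 min + 10 h 48 min = 39 h 58 min.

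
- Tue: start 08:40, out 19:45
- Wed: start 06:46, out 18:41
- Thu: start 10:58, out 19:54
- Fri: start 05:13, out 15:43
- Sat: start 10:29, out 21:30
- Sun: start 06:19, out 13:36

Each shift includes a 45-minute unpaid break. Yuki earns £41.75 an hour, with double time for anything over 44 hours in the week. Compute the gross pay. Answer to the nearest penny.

£2858.48

Tue: 08:40–19:45 = 11 h 5 min; less 45 min break → 10 h 20 min
Wed: 06:46–18:41 = 11 h 55 min; less 45 min break → 11 h 10 min
Thu: 10:58–19:54 = 8 h 56 min; less 45 min break → 8 h 11 min
Fri: 05:13–15:43 = 10 h 30 min; less 45 min break → 9 h 45 min
Sat: 10:29–21:30 = 11 h 1 min; less 45 min break → 10 h 16 min
Sun: 06:19–13:36 = 7 h 17 min; less 45 min break → 6 h 32 min
Total worked: 56 h 14 min = 3374 min.
Regular 44 h 0 min = 2640 min at £41.75/h; overtime 12 h 14 min = 734 min at £83.50/h.
Pay = (2640 × £41.75 + 734 × £83.50) ÷ 60 = £2858.48.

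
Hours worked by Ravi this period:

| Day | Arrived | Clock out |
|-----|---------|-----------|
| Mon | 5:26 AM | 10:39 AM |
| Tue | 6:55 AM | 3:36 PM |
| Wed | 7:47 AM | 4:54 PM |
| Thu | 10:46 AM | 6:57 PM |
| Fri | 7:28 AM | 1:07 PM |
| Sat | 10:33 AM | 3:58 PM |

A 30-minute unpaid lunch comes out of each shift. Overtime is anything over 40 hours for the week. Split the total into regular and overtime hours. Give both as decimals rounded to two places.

Regular 39.27 hours, overtime 0.00 hours

Mon: 5:26 AM–10:39 AM = 5 h 13 min; less 30 min break → 4 h 43 min
Tue: 6:55 AM–3:36 PM = 8 h 41 min; less 30 min break → 8 h 11 min
Wed: 7:47 AM–4:54 PM = 9 h 7 min; less 30 min break → 8 h 37 min
Thu: 10:46 AM–6:57 PM = 8 h 11 min; less 30 min break → 7 h 41 min
Fri: 7:28 AM–1:07 PM = 5 h 39 min; less 30 min break → 5 h 9 min
Sat: 10:33 AM–3:58 PM = 5 h 25 min; less 30 min break → 4 h 55 min
Total worked: 39 h 16 min = 39.27 h.
Threshold 40 h → overtime 0 h 0 min, regular 39 h 16 min.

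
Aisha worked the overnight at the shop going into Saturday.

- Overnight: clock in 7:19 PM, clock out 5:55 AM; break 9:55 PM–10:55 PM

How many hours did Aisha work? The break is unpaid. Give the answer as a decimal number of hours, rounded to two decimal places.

Overnight: 7:19 PM → midnight = 4 h 41 min; midnight → 5:55 AM = 5 h 55 min; span 10 h 36 min; less 60 min break → 9 h 36 min

9.60 hours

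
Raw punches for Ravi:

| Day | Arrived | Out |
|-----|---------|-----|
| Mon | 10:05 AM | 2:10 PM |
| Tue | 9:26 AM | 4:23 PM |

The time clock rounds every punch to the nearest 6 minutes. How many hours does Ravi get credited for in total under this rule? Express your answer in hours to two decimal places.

Mon: in 10:05 AM→10:06 AM, out 2:10 PM→2:12 PM; 4 h 6 min
Tue: in 9:26 AM→9:24 AM, out 4:23 PM→4:24 PM; 7 h 0 min
Total credited: 11 h 6 min.

11.10 hours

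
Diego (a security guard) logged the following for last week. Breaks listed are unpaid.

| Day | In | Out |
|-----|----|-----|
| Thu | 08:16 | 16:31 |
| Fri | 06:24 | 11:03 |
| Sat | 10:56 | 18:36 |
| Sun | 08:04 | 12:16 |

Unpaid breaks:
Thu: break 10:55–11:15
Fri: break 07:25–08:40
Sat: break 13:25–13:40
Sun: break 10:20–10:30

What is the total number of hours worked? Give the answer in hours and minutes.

22 h 46 min

Thu: 08:16–16:31 = 8 h 15 min; less 20 min break → 7 h 55 min
Fri: 06:24–11:03 = 4 h 39 min; less 75 min break → 3 h 24 min
Sat: 10:56–18:36 = 7 h 40 min; less 15 min break → 7 h 25 min
Sun: 08:04–12:16 = 4 h 12 min; less 10 min break → 4 h 2 min
Total: 7 h 55 min + 3 h 24 min + 7 h 25 min + 4 h 2 min = 22 h 46 min.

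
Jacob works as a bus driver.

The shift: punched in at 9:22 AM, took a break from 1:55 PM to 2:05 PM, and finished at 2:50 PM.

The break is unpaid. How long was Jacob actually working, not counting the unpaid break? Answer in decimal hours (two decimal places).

5.30 hours

The shift: 9:22 AM–2:50 PM = 5 h 28 min; less 10 min break → 5 h 18 min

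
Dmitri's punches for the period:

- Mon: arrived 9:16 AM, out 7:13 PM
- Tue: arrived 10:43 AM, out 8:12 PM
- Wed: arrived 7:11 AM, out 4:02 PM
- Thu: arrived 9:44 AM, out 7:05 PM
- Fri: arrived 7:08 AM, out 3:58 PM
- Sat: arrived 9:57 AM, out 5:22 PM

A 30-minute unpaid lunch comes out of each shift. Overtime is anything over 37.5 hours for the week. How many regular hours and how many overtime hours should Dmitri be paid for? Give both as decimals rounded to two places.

Regular 37.50 hours, overtime 13.38 hours

Mon: 9:16 AM–7:13 PM = 9 h 57 min; less 30 min break → 9 h 27 min
Tue: 10:43 AM–8:12 PM = 9 h 29 min; less 30 min break → 8 h 59 min
Wed: 7:11 AM–4:02 PM = 8 h 51 min; less 30 min break → 8 h 21 min
Thu: 9:44 AM–7:05 PM = 9 h 21 min; less 30 min break → 8 h 51 min
Fri: 7:08 AM–3:58 PM = 8 h 50 min; less 30 min break → 8 h 20 min
Sat: 9:57 AM–5:22 PM = 7 h 25 min; less 30 min break → 6 h 55 min
Total worked: 50 h 53 min = 50.88 h.
Threshold 37.5 h → overtime 13 h 23 min, regular 37 h 30 min.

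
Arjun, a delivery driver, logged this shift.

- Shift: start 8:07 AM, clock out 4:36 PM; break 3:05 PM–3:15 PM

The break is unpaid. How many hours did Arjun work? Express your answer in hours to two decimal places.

8.32 hours

Shift: 8:07 AM–4:36 PM = 8 h 29 min; less 10 min break → 8 h 19 min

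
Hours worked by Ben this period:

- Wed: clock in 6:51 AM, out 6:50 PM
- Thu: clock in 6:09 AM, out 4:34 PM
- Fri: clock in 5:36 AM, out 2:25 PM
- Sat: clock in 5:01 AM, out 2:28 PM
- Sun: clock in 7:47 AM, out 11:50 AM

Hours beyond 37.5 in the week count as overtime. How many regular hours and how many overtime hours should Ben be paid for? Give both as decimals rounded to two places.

Regular 37.50 hours, overtime 7.22 hours

Wed: 6:51 AM–6:50 PM = 11 h 59 min
Thu: 6:09 AM–4:34 PM = 10 h 25 min
Fri: 5:36 AM–2:25 PM = 8 h 49 min
Sat: 5:01 AM–2:28 PM = 9 h 27 min
Sun: 7:47 AM–11:50 AM = 4 h 3 min
Total worked: 44 h 43 min = 44.72 h.
Threshold 37.5 h → overtime 7 h 13 min, regular 37 h 30 min.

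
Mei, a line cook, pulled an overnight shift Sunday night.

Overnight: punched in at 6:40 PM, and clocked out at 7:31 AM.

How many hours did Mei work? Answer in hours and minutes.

12 h 51 min

Overnight: 6:40 PM → midnight = 5 h 20 min; midnight → 7:31 AM = 7 h 31 min; span 12 h 51 min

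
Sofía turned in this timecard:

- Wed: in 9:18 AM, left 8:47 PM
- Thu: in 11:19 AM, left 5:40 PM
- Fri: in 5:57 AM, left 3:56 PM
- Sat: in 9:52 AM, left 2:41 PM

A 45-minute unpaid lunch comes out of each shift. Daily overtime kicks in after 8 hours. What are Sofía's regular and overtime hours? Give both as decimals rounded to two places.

Regular 25.67 hours, overtime 3.97 hours

Wed: 9:18 AM–8:47 PM = 11 h 29 min; less 45 min break → 10 h 44 min
Thu: 11:19 AM–5:40 PM = 6 h 21 min; less 45 min break → 5 h 36 min
Fri: 5:57 AM–3:56 PM = 9 h 59 min; less 45 min break → 9 h 14 min
Sat: 9:52 AM–2:41 PM = 4 h 49 min; less 45 min break → 4 h 4 min
Wed reg 8 h 0 min / OT 2 h 44 min; Thu reg 5 h 36 min / OT 0 h 0 min; Fri reg 8 h 0 min / OT 1 h 14 min; Sat reg 4 h 4 min / OT 0 h 0 min.
Totals: regular 25 h 40 min, overtime 3 h 58 min.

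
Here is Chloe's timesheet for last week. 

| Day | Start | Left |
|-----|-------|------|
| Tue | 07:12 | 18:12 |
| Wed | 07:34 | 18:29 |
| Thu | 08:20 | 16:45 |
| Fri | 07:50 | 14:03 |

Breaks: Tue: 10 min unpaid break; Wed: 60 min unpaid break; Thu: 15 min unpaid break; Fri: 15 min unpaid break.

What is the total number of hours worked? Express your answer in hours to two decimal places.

Tue: 07:12–18:12 = 11 h 0 min; less 10 min break → 10 h 50 min
Wed: 07:34–18:29 = 10 h 55 min; less 60 min break → 9 h 55 min
Thu: 08:20–16:45 = 8 h 25 min; less 15 min break → 8 h 10 min
Fri: 07:50–14:03 = 6 h 13 min; less 15 min break → 5 h 58 min
Total: 10 h 50 min + 9 h 55 min + 8 h 10 min + 5 h 58 min = 34 h 53 min.

34.88 hours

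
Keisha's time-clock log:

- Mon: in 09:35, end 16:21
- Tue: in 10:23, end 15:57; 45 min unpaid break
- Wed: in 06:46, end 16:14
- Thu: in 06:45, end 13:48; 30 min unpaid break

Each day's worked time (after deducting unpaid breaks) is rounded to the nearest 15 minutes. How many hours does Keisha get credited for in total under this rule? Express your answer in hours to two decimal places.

Mon: 09:35–16:21 = 6 h 46 min → rounds to 6 h 45 min
Tue: 10:23–15:57 = 5 h 34 min − 45 min = 4 h 49 min → rounds to 4 h 45 min
Wed: 06:46–16:14 = 9 h 28 min → rounds to 9 h 30 min
Thu: 06:45–13:48 = 7 h 3 min − 30 min = 6 h 33 min → rounds to 6 h 30 min
Total credited: 27 h 30 min.

27.50 hours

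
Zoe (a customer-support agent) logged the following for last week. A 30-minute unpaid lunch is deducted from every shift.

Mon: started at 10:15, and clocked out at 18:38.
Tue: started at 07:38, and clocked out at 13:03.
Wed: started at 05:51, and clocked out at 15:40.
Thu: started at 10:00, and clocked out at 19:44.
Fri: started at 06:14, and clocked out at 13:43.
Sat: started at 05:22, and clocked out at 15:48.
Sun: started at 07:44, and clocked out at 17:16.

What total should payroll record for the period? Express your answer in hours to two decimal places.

Mon: 10:15–18:38 = 8 h 23 min; less 30 min break → 7 h 53 min
Tue: 07:38–13:03 = 5 h 25 min; less 30 min break → 4 h 55 min
Wed: 05:51–15:40 = 9 h 49 min; less 30 min break → 9 h 19 min
Thu: 10:00–19:44 = 9 h 44 min; less 30 min break → 9 h 14 min
Fri: 06:14–13:43 = 7 h 29 min; less 30 min break → 6 h 59 min
Sat: 05:22–15:48 = 10 h 26 min; less 30 min break → 9 h 56 min
Sun: 07:44–17:16 = 9 h 32 min; less 30 min break → 9 h 2 min
Total: 7 h 53 min + 4 h 55 min + 9 h 19 min + 9 h 14 min + 6 h 59 min + 9 h 56 min + 9 h 2 min = 57 h 18 min.

57.30 hours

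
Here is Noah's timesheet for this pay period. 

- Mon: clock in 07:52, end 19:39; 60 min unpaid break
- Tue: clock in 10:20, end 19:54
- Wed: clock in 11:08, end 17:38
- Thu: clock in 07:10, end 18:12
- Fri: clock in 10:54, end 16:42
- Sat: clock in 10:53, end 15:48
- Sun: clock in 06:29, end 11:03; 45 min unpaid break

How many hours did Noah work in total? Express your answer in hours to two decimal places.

Mon: 07:52–19:39 = 11 h 47 min; less 60 min break → 10 h 47 min
Tue: 10:20–19:54 = 9 h 34 min
Wed: 11:08–17:38 = 6 h 30 min
Thu: 07:10–18:12 = 11 h 2 min
Fri: 10:54–16:42 = 5 h 48 min
Sat: 10:53–15:48 = 4 h 55 min
Sun: 06:29–11:03 = 4 h 34 min; less 45 min break → 3 h 49 min
Total: 10 h 47 min + 9 h 34 min + 6 h 30 min + 11 h 2 min + 5 h 48 min + 4 h 55 min + 3 h 49 min = 52 h 25 min.

52.42 hours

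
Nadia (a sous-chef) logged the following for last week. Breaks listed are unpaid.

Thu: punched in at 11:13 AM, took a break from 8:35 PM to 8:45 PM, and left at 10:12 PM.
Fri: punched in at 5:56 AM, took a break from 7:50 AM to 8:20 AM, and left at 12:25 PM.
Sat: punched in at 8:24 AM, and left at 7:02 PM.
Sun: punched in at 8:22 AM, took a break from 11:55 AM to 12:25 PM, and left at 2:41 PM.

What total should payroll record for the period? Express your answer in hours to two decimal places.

Thu: 11:13 AM–10:12 PM = 10 h 59 min; less 10 min break → 10 h 49 min
Fri: 5:56 AM–12:25 PM = 6 h 29 min; less 30 min break → 5 h 59 min
Sat: 8:24 AM–7:02 PM = 10 h 38 min
Sun: 8:22 AM–2:41 PM = 6 h 19 min; less 30 min break → 5 h 49 min
Total: 10 h 49 min + 5 h 59 min + 10 h 38 min + 5 h 49 min = 33 h 15 min.

33.25 hours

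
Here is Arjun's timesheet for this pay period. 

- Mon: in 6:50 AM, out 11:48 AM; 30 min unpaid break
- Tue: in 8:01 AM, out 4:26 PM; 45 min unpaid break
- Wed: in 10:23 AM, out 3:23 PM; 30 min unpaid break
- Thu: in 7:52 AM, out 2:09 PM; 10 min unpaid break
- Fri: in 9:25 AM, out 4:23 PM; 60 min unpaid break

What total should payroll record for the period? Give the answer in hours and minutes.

28 h 43 min

Mon: 6:50 AM–11:48 AM = 4 h 58 min; less 30 min break → 4 h 28 min
Tue: 8:01 AM–4:26 PM = 8 h 25 min; less 45 min break → 7 h 40 min
Wed: 10:23 AM–3:23 PM = 5 h 0 min; less 30 min break → 4 h 30 min
Thu: 7:52 AM–2:09 PM = 6 h 17 min; less 10 min break → 6 h 7 min
Fri: 9:25 AM–4:23 PM = 6 h 58 min; less 60 min break → 5 h 58 min
Total: 4 h 28 min + 7 h 40 min + 4 h 30 min + 6 h 7 min + 5 h 58 min = 28 h 43 min.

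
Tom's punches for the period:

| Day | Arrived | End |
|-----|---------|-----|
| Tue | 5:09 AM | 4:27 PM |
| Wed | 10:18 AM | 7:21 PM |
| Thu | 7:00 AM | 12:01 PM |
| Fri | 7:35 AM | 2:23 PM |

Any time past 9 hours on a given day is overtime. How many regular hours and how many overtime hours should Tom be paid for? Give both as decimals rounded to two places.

Tue: 5:09 AM–4:27 PM = 11 h 18 min
Wed: 10:18 AM–7:21 PM = 9 h 3 min
Thu: 7:00 AM–12:01 PM = 5 h 1 min
Fri: 7:35 AM–2:23 PM = 6 h 48 min
Tue reg 9 h 0 min / OT 2 h 18 min; Wed reg 9 h 0 min / OT 0 h 3 min; Thu reg 5 h 1 min / OT 0 h 0 min; Fri reg 6 h 48 min / OT 0 h 0 min.
Totals: regular 29 h 49 min, overtime 2 h 21 min.

Regular 29.82 hours, overtime 2.35 hours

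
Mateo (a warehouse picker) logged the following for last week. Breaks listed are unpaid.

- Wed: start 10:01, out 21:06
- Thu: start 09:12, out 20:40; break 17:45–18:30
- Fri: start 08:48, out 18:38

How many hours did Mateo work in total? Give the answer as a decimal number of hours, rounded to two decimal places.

31.63 hours

Wed: 10:01–21:06 = 11 h 5 min
Thu: 09:12–20:40 = 11 h 28 min; less 45 min break → 10 h 43 min
Fri: 08:48–18:38 = 9 h 50 min
Total: 11 h 5 min + 10 h 43 min + 9 h 50 min = 31 h 38 min.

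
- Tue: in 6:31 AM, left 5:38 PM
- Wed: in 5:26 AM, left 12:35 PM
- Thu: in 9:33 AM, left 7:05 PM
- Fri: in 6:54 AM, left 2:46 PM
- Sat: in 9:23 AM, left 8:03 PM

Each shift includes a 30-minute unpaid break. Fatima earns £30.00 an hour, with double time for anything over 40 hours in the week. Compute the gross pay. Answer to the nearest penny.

Tue: 6:31 AM–5:38 PM = 11 h 7 min; less 30 min break → 10 h 37 min
Wed: 5:26 AM–12:35 PM = 7 h 9 min; less 30 min break → 6 h 39 min
Thu: 9:33 AM–7:05 PM = 9 h 32 min; less 30 min break → 9 h 2 min
Fri: 6:54 AM–2:46 PM = 7 h 52 min; less 30 min break → 7 h 22 min
Sat: 9:23 AM–8:03 PM = 10 h 40 min; less 30 min break → 10 h 10 min
Total worked: 43 h 50 min = 2630 min.
Regular 40 h 0 min = 2400 min at £30.00/h; overtime 3 h 50 min = 230 min at £60.00/h.
Pay = (2400 × £30.00 + 230 × £60.00) ÷ 60 = £1430.00.

£1430.00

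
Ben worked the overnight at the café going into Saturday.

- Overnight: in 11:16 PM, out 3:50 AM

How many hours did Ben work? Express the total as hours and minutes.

Overnight: 11:16 PM → midnight = 0 h 44 min; midnight → 3:50 AM = 3 h 50 min; span 4 h 34 min

4 h 34 min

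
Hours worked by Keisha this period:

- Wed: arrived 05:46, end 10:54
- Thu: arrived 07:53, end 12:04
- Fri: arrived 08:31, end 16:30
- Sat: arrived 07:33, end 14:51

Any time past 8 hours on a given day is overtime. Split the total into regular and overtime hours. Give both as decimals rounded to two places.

Wed: 05:46–10:54 = 5 h 8 min
Thu: 07:53–12:04 = 4 h 11 min
Fri: 08:31–16:30 = 7 h 59 min
Sat: 07:33–14:51 = 7 h 18 min
Wed reg 5 h 8 min / OT 0 h 0 min; Thu reg 4 h 11 min / OT 0 h 0 min; Fri reg 7 h 59 min / OT 0 h 0 min; Sat reg 7 h 18 min / OT 0 h 0 min.
Totals: regular 24 h 36 min, overtime 0 h 0 min.

Regular 24.60 hours, overtime 0.00 hours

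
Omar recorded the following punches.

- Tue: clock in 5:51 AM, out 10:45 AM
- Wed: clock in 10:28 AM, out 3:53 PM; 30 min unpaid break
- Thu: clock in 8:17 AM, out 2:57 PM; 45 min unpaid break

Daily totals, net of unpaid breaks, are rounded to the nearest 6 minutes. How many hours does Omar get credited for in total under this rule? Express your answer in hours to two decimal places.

15.70 hours

Tue: 5:51 AM–10:45 AM = 4 h 54 min → rounds to 4 h 54 min
Wed: 10:28 AM–3:53 PM = 5 h 25 min − 30 min = 4 h 55 min → rounds to 4 h 54 min
Thu: 8:17 AM–2:57 PM = 6 h 40 min − 45 min = 5 h 55 min → rounds to 5 h 54 min
Total credited: 15 h 42 min.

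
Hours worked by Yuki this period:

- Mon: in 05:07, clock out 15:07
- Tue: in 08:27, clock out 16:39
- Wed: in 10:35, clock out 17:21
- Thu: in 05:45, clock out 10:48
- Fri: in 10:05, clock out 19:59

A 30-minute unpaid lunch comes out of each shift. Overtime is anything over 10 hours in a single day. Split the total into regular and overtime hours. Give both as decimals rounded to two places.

Mon: 05:07–15:07 = 10 h 0 min; less 30 min break → 9 h 30 min
Tue: 08:27–16:39 = 8 h 12 min; less 30 min break → 7 h 42 min
Wed: 10:35–17:21 = 6 h 46 min; less 30 min break → 6 h 16 min
Thu: 05:45–10:48 = 5 h 3 min; less 30 min break → 4 h 33 min
Fri: 10:05–19:59 = 9 h 54 min; less 30 min break → 9 h 24 min
Mon reg 9 h 30 min / OT 0 h 0 min; Tue reg 7 h 42 min / OT 0 h 0 min; Wed reg 6 h 16 min / OT 0 h 0 min; Thu reg 4 h 33 min / OT 0 h 0 min; Fri reg 9 h 24 min / OT 0 h 0 min.
Totals: regular 37 h 25 min, overtime 0 h 0 min.

Regular 37.42 hours, overtime 0.00 hours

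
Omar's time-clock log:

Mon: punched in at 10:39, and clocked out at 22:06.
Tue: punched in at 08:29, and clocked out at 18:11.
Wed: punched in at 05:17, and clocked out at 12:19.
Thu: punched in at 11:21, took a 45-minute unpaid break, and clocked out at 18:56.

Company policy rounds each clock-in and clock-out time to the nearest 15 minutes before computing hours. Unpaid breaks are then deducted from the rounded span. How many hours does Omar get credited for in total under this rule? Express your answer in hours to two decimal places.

35.00 hours

Mon: in 10:39→10:45, out 22:06→22:00; 11 h 15 min
Tue: in 08:29→08:30, out 18:11→18:15; 9 h 45 min
Wed: in 05:17→05:15, out 12:19→12:15; 7 h 0 min
Thu: in 11:21→11:15, out 18:56→19:00; 7 h 45 min − 45 min = 7 h 0 min
Total credited: 35 h 0 min.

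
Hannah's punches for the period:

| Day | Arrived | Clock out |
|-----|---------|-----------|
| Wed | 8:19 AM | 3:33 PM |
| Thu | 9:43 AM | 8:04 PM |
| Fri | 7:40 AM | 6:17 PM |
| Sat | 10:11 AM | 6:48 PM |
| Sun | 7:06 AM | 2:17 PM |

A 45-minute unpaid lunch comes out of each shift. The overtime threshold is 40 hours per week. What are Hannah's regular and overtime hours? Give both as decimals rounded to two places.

Wed: 8:19 AM–3:33 PM = 7 h 14 min; less 45 min break → 6 h 29 min
Thu: 9:43 AM–8:04 PM = 10 h 21 min; less 45 min break → 9 h 36 min
Fri: 7:40 AM–6:17 PM = 10 h 37 min; less 45 min break → 9 h 52 min
Sat: 10:11 AM–6:48 PM = 8 h 37 min; less 45 min break → 7 h 52 min
Sun: 7:06 AM–2:17 PM = 7 h 11 min; less 45 min break → 6 h 26 min
Total worked: 40 h 15 min = 40.25 h.
Threshold 40 h → overtime 0 h 15 min, regular 40 h 0 min.

Regular 40.00 hours, overtime 0.25 hours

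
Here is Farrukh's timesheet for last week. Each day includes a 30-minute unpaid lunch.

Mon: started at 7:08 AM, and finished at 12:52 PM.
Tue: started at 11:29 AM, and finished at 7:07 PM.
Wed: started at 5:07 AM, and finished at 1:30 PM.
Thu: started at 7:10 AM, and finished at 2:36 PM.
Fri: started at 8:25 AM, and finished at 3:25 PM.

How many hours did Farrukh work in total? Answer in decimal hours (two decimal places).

Mon: 7:08 AM–12:52 PM = 5 h 44 min; less 30 min break → 5 h 14 min
Tue: 11:29 AM–7:07 PM = 7 h 38 min; less 30 min break → 7 h 8 min
Wed: 5:07 AM–1:30 PM = 8 h 23 min; less 30 min break → 7 h 53 min
Thu: 7:10 AM–2:36 PM = 7 h 26 min; less 30 min break → 6 h 56 min
Fri: 8:25 AM–3:25 PM = 7 h 0 min; less 30 min break → 6 h 30 min
Total: 5 h 14 min + 7 h 8 min + 7 h 53 min + 6 h 56 min + 6 h 30 min = 33 h 41 min.

33.68 hours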